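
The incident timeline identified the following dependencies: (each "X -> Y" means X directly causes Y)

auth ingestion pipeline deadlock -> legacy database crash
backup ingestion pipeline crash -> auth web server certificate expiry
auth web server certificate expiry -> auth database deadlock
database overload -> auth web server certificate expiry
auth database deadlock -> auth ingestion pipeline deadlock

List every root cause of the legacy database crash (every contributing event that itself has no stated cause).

the backup ingestion pipeline crash, the database overload

Tracing upstream from the legacy database crash: the legacy database crash ← the auth ingestion pipeline deadlock ← the auth database deadlock ← the auth web server certificate expiry ← the backup ingestion pipeline crash.
A separate upstream branch: the legacy database crash ← the auth ingestion pipeline deadlock ← the auth database deadlock ← the auth web server certificate expiry ← the database overload.
Each of those chain origins has no stated cause.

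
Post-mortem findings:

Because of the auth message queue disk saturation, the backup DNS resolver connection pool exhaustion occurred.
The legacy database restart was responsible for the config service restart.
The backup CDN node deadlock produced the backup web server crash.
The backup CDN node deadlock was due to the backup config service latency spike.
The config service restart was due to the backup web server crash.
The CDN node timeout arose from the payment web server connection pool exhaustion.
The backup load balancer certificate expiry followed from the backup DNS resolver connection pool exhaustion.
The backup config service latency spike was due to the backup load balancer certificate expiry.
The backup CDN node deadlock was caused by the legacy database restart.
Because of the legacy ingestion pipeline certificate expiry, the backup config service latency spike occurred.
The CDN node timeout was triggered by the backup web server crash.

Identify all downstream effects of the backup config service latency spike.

Direct effects: the backup CDN node deadlock.
2 steps out: the backup web server crash.
3 steps out: the CDN node timeout, the config service restart.
Not reachable from it: the legacy ingestion pipeline certificate expiry, the auth message queue disk saturation, the backup DNS resolver connection pool exhaustion, the payment web server connection pool exhaustion, the legacy database restart, the backup load balancer certificate expiry.

the CDN node timeout, the backup CDN node deadlock, the backup web server crash, the config service restart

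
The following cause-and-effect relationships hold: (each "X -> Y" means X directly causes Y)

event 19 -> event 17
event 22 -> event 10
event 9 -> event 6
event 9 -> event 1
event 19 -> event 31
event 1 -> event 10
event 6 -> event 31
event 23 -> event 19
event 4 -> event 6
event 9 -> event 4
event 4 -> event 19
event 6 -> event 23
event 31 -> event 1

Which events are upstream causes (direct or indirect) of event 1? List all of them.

Immediate causes of event 1: event 9, event 31.
Further upstream: event 4, event 6, event 23, event 19.

event 19, event 23, event 31, event 4, event 6, event 9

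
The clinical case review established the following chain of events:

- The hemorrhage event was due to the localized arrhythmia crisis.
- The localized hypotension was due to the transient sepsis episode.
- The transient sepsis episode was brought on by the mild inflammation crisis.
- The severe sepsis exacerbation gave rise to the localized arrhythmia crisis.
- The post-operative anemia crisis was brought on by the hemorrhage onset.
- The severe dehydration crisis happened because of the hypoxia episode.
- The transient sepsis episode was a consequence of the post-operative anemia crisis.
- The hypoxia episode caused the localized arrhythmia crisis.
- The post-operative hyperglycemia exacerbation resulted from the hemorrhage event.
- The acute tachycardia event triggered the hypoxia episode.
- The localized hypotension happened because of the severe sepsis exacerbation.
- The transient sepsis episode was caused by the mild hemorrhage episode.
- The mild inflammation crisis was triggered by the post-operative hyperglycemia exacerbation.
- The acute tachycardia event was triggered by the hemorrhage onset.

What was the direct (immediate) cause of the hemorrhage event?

the localized arrhythmia crisis

Upstream contributors include the hemorrhage onset, the acute tachycardia event, the severe sepsis exacerbation, the hypoxia episode, but only the localized arrhythmia crisis feeds directly into the hemorrhage event.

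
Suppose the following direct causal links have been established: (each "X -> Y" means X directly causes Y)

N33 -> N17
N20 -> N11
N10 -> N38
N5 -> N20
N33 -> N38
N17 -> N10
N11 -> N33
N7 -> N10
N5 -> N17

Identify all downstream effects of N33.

N10, N17, N38

Direct effects: N17, N38.
2 steps out: N10.
Not reachable from it: N5, N20, N11, N7.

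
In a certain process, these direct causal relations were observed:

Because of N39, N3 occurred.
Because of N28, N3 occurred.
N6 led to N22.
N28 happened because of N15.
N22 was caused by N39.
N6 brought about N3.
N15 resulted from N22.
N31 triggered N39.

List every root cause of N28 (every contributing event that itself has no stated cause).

N31, N6

Tracing upstream from N28: N28 ← N15 ← N22 ← N39 ← N31.
A separate upstream branch: N28 ← N15 ← N22 ← N6.
Each of those chain origins has no stated cause.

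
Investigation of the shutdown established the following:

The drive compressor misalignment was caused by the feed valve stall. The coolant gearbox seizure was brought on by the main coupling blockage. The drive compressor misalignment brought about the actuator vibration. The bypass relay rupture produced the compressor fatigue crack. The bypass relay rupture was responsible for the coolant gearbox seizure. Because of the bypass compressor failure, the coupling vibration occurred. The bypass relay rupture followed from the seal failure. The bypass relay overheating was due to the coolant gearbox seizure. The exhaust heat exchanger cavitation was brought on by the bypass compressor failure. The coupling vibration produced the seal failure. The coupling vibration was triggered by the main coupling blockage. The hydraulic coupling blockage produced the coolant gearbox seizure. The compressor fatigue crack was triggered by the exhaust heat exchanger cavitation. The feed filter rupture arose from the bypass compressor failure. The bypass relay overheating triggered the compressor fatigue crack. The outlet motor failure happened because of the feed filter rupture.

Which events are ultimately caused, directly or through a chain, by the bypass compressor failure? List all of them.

Direct effects: the feed filter rupture, the exhaust heat exchanger cavitation, the coupling vibration.
2 steps out: the outlet motor failure, the seal failure, the compressor fatigue crack.
3 steps out: the bypass relay rupture.
4 steps out: the coolant gearbox seizure.
5 steps out: the bypass relay overheating.
Not reachable from it: the feed valve stall, the hydraulic coupling blockage, the drive compressor misalignment, the main coupling blockage, the actuator vibration.

the bypass relay overheating, the bypass relay rupture, the compressor fatigue crack, the coolant gearbox seizure, the coupling vibration, the exhaust heat exchanger cavitation, the feed filter rupture, the outlet motor failure, the seal failure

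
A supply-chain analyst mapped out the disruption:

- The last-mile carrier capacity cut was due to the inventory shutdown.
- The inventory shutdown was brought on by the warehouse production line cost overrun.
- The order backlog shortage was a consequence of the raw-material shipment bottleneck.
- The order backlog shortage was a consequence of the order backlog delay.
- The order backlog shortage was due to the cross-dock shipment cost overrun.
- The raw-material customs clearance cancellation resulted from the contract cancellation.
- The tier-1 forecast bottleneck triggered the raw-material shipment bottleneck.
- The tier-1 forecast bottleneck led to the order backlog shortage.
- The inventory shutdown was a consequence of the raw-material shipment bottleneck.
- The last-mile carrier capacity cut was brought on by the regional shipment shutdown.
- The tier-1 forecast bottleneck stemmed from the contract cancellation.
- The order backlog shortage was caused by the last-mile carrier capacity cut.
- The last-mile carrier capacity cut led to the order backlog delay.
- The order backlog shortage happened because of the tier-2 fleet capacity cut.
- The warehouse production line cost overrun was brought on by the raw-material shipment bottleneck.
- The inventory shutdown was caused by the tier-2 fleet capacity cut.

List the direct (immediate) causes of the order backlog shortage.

the cross-dock shipment cost overrun, the last-mile carrier capacity cut, the order backlog delay, the raw-material shipment bottleneck, the tier-1 forecast bottleneck, the tier-2 fleet capacity cut

Upstream contributors include the contract cancellation, the regional shipment shutdown, the warehouse production line cost overrun, the inventory shutdown, but only the cross-dock shipment cost overrun, the last-mile carrier capacity cut, the order backlog delay, the raw-material shipment bottleneck, the tier-1 forecast bottleneck, the tier-2 fleet capacity cut feed directly into the order backlog shortage.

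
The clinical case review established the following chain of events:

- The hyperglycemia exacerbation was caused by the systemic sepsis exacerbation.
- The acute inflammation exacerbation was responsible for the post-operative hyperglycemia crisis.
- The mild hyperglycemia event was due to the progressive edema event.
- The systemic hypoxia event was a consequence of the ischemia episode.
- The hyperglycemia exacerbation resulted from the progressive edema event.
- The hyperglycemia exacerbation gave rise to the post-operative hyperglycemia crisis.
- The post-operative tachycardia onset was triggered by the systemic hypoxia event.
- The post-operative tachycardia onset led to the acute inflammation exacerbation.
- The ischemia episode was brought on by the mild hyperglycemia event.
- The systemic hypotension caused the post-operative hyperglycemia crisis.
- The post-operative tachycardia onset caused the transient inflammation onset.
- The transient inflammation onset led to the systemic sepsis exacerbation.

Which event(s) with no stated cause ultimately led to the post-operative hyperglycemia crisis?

the progressive edema event, the systemic hypotension

Tracing upstream from the post-operative hyperglycemia crisis: the post-operative hyperglycemia crisis ← the hyperglycemia exacerbation ← the progressive edema event.
A separate upstream branch: the post-operative hyperglycemia crisis ← the systemic hypotension.
Each of those chain origins has no stated cause.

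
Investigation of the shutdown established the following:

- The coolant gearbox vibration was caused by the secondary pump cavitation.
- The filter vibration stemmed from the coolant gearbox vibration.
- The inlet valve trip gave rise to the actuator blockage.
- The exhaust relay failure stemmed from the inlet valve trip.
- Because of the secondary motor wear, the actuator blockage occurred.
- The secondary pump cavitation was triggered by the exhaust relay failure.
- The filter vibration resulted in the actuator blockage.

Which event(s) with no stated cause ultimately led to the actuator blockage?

Tracing upstream from the actuator blockage: the actuator blockage ← the inlet valve trip.
A separate upstream branch: the actuator blockage ← the secondary motor wear.
Each of those chain origins has no stated cause.

the inlet valve trip, the secondary motor wear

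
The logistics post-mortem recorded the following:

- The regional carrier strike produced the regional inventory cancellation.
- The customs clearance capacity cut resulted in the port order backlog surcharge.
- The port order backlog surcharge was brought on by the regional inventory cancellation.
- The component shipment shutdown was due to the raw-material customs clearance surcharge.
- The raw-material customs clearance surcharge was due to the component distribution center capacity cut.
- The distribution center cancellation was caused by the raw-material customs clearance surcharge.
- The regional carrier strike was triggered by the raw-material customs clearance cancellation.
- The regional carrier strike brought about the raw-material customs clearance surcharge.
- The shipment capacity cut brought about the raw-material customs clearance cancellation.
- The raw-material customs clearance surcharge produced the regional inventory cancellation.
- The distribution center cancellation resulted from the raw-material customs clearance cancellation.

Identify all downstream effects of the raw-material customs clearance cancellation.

Direct effects: the regional carrier strike, the distribution center cancellation.
2 steps out: the raw-material customs clearance surcharge, the regional inventory cancellation.
3 steps out: the component shipment shutdown, the port order backlog surcharge.
Not reachable from it: the component distribution center capacity cut, the shipment capacity cut, the customs clearance capacity cut.

the component shipment shutdown, the distribution center cancellation, the port order backlog surcharge, the raw-material customs clearance surcharge, the regional carrier strike, the regional inventory cancellation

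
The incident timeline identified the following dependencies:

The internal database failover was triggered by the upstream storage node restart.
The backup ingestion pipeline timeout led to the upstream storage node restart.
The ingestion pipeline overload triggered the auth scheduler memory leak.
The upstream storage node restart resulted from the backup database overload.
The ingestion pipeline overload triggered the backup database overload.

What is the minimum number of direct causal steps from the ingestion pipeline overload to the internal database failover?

3

Shortest chain: the ingestion pipeline overload → the backup database overload → the upstream storage node restart → the internal database failover.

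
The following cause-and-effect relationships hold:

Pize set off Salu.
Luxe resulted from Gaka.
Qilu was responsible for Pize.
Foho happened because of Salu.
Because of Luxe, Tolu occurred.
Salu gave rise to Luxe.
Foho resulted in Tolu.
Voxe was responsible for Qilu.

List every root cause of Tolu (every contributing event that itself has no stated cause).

Gaka, Voxe

Tracing upstream from Tolu: Tolu ← Foho ← Salu ← Pize ← Qilu ← Voxe.
A separate upstream branch: Tolu ← Luxe ← Gaka.
Each of those chain origins has no stated cause.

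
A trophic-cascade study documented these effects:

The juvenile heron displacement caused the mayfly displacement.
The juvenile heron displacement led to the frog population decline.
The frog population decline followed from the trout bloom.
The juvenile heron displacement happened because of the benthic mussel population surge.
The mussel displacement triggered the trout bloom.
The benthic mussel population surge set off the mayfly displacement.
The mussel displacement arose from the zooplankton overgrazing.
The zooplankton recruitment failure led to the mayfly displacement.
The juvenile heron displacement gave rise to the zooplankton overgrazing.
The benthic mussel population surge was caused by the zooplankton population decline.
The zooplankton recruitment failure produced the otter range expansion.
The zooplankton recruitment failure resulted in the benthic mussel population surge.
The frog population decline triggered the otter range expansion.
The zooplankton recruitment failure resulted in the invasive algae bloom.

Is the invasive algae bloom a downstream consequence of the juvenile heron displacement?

No

The juvenile heron displacement leads to the zooplankton overgrazing, the mussel displacement, the trout bloom, the mayfly displacement, the frog population decline, the otter range expansion; the invasive algae bloom is not among them.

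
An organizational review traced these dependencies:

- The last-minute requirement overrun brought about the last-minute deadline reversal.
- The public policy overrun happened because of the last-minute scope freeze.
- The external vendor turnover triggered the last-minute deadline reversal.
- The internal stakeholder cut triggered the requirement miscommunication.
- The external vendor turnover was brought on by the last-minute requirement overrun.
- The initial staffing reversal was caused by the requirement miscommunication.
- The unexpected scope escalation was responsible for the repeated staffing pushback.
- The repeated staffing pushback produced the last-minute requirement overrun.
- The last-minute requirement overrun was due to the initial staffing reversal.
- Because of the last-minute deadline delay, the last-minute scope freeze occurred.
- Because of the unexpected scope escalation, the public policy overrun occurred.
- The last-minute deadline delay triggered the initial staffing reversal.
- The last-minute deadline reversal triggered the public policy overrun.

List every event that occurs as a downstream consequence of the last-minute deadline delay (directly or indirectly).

the external vendor turnover, the initial staffing reversal, the last-minute deadline reversal, the last-minute requirement overrun, the last-minute scope freeze, the public policy overrun

Direct effects: the last-minute scope freeze, the initial staffing reversal.
2 steps out: the last-minute requirement overrun, the public policy overrun.
3 steps out: the external vendor turnover, the last-minute deadline reversal.
Not reachable from it: the unexpected scope escalation, the internal stakeholder cut, the requirement miscommunication, the repeated staffing pushback.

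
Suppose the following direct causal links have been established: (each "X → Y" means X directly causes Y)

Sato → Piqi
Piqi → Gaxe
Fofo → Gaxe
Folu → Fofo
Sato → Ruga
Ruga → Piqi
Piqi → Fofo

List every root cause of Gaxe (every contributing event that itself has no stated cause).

Folu, Sato

Tracing upstream from Gaxe: Gaxe ← Piqi ← Sato.
A separate upstream branch: Gaxe ← Fofo ← Folu.
Each of those chain origins has no stated cause.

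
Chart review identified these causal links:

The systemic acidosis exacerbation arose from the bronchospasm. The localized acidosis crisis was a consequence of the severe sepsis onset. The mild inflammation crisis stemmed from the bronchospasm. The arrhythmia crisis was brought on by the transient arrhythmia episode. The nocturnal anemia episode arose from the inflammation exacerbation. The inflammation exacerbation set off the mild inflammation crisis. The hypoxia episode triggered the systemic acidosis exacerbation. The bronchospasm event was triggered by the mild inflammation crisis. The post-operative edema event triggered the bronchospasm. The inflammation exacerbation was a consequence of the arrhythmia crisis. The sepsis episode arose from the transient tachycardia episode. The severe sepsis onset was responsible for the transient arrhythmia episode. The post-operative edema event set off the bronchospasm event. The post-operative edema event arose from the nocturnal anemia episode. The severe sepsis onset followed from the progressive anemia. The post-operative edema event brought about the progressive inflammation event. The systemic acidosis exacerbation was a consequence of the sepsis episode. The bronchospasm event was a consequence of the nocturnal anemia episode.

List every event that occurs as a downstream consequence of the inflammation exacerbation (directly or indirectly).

Direct effects: the nocturnal anemia episode, the mild inflammation crisis.
2 steps out: the post-operative edema event, the bronchospasm event.
3 steps out: the bronchospasm, the progressive inflammation event.
4 steps out: the systemic acidosis exacerbation.
Not reachable from it: the progressive anemia, the severe sepsis onset, the localized acidosis crisis, the transient arrhythmia episode, the hypoxia episode, the arrhythmia crisis, the transient tachycardia episode, the sepsis episode.

the bronchospasm, the bronchospasm event, the mild inflammation crisis, the nocturnal anemia episode, the post-operative edema event, the progressive inflammation event, the systemic acidosis exacerbation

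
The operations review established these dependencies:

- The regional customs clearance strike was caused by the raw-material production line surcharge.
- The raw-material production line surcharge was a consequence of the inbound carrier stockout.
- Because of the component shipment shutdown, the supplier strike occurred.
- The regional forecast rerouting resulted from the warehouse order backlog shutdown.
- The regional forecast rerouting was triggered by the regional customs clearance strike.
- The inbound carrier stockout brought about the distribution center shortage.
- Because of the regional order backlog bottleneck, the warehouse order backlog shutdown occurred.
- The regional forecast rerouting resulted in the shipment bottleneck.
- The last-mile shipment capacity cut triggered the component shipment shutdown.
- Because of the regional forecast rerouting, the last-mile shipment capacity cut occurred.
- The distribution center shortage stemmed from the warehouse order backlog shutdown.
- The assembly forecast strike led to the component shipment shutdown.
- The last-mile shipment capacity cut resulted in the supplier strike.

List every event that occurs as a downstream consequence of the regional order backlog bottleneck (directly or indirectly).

Direct effects: the warehouse order backlog shutdown.
2 steps out: the distribution center shortage, the regional forecast rerouting.
3 steps out: the last-mile shipment capacity cut, the shipment bottleneck.
4 steps out: the component shipment shutdown, the supplier strike.
Not reachable from it: the inbound carrier stockout, the raw-material production line surcharge, the regional customs clearance strike, the assembly forecast strike.

the component shipment shutdown, the distribution center shortage, the last-mile shipment capacity cut, the regional forecast rerouting, the shipment bottleneck, the supplier strike, the warehouse order backlog shutdown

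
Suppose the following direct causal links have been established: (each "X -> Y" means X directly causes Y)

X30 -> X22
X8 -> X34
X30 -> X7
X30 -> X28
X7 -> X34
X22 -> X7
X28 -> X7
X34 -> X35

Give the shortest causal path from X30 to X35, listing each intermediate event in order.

X30 → X7
X7 → X34
X34 → X35
Length: 3 steps.

X30 → X7 → X34 → X35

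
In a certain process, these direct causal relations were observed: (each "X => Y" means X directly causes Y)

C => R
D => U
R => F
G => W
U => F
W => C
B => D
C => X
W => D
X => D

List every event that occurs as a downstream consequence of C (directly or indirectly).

D, F, R, U, X

Direct effects: R, X.
2 steps out: D, F.
3 steps out: U.
Not reachable from it: G, W, B.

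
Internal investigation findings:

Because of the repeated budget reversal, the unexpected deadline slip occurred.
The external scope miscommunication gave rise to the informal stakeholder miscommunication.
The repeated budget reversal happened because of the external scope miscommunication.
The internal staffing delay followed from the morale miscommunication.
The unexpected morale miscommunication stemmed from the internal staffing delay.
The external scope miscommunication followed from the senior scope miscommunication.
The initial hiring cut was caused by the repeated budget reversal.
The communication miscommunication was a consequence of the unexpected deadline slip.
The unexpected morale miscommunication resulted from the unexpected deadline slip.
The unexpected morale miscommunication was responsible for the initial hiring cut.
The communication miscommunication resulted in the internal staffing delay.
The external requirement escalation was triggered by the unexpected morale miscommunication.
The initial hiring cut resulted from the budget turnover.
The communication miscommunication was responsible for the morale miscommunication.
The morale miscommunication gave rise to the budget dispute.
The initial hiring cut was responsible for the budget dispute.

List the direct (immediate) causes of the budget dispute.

Upstream contributors include the senior scope miscommunication, the external scope miscommunication, the repeated budget reversal, the unexpected deadline slip, the communication miscommunication, the internal staffing delay, the unexpected morale miscommunication, the budget turnover, but only the initial hiring cut, the morale miscommunication feed directly into the budget dispute.

the initial hiring cut, the morale miscommunication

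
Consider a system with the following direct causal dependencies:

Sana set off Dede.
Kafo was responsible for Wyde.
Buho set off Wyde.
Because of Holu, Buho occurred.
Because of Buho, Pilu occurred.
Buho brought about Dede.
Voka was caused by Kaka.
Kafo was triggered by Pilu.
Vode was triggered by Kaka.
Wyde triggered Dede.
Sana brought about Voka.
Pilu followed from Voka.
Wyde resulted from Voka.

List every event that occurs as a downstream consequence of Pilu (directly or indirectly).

Dede, Kafo, Wyde

Direct effects: Kafo.
2 steps out: Wyde.
3 steps out: Dede.
Not reachable from it: Kaka, Sana, Holu, Buho, Voka, Vode.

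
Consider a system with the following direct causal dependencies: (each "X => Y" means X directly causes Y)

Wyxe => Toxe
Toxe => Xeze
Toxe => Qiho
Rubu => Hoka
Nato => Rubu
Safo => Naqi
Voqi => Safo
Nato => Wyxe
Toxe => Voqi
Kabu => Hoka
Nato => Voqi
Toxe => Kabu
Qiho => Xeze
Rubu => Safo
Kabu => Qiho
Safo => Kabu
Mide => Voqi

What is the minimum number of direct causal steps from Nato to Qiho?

Shortest chain: Nato → Wyxe → Toxe → Qiho.

3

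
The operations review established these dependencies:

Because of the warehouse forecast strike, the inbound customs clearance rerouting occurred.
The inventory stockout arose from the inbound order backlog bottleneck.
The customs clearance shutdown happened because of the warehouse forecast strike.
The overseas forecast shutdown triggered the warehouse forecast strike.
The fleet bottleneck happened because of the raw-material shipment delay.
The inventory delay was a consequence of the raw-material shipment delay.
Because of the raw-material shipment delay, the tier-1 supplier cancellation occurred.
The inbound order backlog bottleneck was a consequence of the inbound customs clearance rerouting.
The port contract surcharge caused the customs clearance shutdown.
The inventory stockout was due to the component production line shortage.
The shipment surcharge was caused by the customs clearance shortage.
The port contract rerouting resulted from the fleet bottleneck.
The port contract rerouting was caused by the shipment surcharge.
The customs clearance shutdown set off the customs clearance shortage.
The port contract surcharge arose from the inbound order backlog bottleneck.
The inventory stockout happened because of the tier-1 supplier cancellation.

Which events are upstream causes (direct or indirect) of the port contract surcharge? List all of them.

the inbound customs clearance rerouting, the inbound order backlog bottleneck, the overseas forecast shutdown, the warehouse forecast strike

Immediate cause of the port contract surcharge: the inbound order backlog bottleneck.
Further upstream: the overseas forecast shutdown, the warehouse forecast strike, the inbound customs clearance rerouting.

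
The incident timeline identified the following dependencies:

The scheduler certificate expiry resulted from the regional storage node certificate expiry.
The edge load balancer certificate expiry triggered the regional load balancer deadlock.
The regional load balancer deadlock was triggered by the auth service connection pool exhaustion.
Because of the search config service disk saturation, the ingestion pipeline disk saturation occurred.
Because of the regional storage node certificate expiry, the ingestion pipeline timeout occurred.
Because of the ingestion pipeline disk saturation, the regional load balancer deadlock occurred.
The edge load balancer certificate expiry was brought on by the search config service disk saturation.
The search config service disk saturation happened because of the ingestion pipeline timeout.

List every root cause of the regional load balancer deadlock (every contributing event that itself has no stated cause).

the auth service connection pool exhaustion, the regional storage node certificate expiry

Tracing upstream from the regional load balancer deadlock: the regional load balancer deadlock ← the auth service connection pool exhaustion.
A separate upstream branch: the regional load balancer deadlock ← the ingestion pipeline disk saturation ← the search config service disk saturation ← the ingestion pipeline timeout ← the regional storage node certificate expiry.
Each of those chain origins has no stated cause.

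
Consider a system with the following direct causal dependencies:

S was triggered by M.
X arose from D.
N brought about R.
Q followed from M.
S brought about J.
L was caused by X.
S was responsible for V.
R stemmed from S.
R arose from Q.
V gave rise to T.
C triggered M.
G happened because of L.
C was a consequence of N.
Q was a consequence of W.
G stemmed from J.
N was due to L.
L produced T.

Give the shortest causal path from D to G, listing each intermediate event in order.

D → X
X → L
L → G
Length: 3 steps.

D → X → L → G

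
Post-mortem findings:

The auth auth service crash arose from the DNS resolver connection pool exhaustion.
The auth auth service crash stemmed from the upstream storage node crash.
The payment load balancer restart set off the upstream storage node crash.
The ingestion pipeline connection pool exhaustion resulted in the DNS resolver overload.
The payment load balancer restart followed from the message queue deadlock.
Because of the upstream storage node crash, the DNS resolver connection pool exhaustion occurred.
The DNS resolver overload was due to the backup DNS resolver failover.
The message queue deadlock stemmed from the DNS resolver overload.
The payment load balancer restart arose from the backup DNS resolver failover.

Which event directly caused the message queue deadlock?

Upstream contributors include the backup DNS resolver failover, the ingestion pipeline connection pool exhaustion, but only the DNS resolver overload feeds directly into the message queue deadlock.

the DNS resolver overload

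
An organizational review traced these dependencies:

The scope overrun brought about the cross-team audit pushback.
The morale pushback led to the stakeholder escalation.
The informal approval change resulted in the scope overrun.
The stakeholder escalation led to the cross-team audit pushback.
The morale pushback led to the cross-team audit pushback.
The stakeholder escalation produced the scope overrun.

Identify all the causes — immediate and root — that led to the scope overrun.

Immediate causes of the scope overrun: the stakeholder escalation, the informal approval change.
Further upstream: the morale pushback.

the informal approval change, the morale pushback, the stakeholder escalation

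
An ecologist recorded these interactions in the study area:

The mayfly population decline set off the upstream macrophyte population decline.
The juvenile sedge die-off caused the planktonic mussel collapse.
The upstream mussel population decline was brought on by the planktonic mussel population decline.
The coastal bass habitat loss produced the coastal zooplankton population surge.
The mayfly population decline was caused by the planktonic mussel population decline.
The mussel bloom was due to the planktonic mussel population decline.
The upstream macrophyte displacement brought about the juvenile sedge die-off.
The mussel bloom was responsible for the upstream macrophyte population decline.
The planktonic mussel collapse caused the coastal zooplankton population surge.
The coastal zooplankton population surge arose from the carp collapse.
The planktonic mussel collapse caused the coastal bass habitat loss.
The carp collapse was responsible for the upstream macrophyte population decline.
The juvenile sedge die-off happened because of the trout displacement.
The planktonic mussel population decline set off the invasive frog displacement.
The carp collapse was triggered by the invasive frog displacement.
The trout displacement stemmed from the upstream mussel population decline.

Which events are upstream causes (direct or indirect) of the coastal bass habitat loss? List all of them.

the juvenile sedge die-off, the planktonic mussel collapse, the planktonic mussel population decline, the trout displacement, the upstream macrophyte displacement, the upstream mussel population decline

Immediate cause of the coastal bass habitat loss: the planktonic mussel collapse.
Further upstream: the planktonic mussel population decline, the upstream mussel population decline, the trout displacement, the juvenile sedge die-off, the upstream macrophyte displacement.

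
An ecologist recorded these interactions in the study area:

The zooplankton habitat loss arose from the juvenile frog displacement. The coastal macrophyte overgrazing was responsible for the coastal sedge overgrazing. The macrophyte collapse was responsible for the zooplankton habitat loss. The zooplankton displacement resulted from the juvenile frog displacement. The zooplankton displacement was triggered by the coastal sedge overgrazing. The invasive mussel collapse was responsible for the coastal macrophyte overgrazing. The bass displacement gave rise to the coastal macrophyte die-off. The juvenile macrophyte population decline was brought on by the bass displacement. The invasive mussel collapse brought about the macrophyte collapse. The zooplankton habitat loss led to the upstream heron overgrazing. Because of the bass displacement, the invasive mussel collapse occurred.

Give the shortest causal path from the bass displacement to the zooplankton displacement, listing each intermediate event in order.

the bass displacement → the invasive mussel collapse
the invasive mussel collapse → the coastal macrophyte overgrazing
the coastal macrophyte overgrazing → the coastal sedge overgrazing
the coastal sedge overgrazing → the zooplankton displacement
Length: 4 steps.

the bass displacement → the invasive mussel collapse → the coastal macrophyte overgrazing → the coastal sedge overgrazing → the zooplankton displacement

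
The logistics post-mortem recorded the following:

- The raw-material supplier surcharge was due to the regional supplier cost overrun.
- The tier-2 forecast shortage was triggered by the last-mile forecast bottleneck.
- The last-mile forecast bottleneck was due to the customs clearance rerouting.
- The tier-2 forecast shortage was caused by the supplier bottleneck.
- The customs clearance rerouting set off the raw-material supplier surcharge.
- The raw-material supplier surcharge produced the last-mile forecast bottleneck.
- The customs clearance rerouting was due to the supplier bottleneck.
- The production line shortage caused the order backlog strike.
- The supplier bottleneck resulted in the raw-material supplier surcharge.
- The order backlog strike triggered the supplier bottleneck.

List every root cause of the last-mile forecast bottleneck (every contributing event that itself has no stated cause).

the production line shortage, the regional supplier cost overrun

Tracing upstream from the last-mile forecast bottleneck: the last-mile forecast bottleneck ← the customs clearance rerouting ← the supplier bottleneck ← the order backlog strike ← the production line shortage.
A separate upstream branch: the last-mile forecast bottleneck ← the raw-material supplier surcharge ← the regional supplier cost overrun.
Each of those chain origins has no stated cause.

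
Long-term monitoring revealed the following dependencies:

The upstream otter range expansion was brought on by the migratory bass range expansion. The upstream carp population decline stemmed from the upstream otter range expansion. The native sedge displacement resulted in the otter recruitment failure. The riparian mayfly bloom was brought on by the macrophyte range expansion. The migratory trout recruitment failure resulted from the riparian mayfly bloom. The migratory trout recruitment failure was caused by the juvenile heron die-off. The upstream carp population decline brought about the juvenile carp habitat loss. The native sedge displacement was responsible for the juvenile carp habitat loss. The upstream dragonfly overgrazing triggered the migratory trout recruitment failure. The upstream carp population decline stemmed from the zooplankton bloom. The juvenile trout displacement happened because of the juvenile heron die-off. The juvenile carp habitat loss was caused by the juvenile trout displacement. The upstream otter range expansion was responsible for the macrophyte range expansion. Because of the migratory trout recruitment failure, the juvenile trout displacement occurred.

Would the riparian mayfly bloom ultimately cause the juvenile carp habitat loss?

There is a causal chain: the riparian mayfly bloom → the migratory trout recruitment failure → the juvenile trout displacement → the juvenile carp habitat loss.

Yes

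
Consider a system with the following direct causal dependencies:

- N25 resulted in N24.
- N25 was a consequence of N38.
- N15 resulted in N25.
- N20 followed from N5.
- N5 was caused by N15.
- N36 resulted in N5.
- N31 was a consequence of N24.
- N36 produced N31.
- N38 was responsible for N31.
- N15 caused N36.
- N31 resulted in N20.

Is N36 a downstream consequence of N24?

N24 leads to N31, N20; N36 is not among them.

No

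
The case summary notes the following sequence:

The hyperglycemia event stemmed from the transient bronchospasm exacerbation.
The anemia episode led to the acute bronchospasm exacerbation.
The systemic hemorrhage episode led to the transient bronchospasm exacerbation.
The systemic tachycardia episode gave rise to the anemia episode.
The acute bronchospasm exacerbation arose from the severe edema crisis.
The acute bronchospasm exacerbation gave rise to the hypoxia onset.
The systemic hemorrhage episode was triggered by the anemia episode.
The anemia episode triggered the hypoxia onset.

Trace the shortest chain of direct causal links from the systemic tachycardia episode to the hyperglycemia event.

the systemic tachycardia episode → the anemia episode → the systemic hemorrhage episode → the transient bronchospasm exacerbation → the hyperglycemia event

the systemic tachycardia episode → the anemia episode
the anemia episode → the systemic hemorrhage episode
the systemic hemorrhage episode → the transient bronchospasm exacerbation
the transient bronchospasm exacerbation → the hyperglycemia event
Length: 4 steps.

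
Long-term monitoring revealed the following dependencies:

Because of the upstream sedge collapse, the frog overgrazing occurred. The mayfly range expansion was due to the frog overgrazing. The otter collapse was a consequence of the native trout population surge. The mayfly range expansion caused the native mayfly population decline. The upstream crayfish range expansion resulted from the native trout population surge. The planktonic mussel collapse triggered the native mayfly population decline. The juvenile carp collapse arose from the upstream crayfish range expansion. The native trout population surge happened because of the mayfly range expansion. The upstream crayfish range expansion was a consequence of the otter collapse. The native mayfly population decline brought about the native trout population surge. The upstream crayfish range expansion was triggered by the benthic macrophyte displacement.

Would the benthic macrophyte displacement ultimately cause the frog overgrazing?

The benthic macrophyte displacement leads to the upstream crayfish range expansion, the juvenile carp collapse; the frog overgrazing is not among them.

No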